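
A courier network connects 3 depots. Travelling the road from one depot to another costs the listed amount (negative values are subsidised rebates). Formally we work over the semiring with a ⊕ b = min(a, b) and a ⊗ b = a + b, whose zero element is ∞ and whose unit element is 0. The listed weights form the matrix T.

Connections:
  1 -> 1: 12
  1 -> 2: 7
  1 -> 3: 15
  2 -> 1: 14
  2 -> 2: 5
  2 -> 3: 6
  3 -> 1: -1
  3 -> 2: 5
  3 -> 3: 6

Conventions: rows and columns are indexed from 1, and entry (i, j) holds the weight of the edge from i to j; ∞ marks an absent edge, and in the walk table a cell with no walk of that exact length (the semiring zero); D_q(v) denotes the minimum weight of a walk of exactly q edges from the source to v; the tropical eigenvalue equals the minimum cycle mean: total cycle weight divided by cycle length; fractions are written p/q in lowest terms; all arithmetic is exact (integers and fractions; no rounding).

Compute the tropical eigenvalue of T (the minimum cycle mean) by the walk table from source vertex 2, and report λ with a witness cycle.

q=0: [∞, 0, ∞]
q=1: [14, 5, 6]
q=2: [5, 10, 11]
q=3: [10, 12, 16]
Optimal cycle mean attained by: cycle 1->2->3->1, total 7 + 6 + (-1), length 3.
Answer: λ = 4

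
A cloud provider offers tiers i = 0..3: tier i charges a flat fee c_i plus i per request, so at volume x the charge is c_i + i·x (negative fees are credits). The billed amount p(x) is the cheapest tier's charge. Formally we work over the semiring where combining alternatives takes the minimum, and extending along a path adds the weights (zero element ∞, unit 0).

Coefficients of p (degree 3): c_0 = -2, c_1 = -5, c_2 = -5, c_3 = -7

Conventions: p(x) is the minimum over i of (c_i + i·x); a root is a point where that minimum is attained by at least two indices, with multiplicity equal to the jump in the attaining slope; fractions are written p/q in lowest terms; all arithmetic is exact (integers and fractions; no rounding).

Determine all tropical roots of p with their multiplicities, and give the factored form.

hull edge (i=0, c=-2) to (i=1, c=-5): slope -3, span 1
hull edge (i=1, c=-5) to (i=3, c=-7): slope -1, span 2
Factored form: p(x) = -7 ⊗ (x ⊕ 1) ⊗ (x ⊕ 1) ⊗ (x ⊕ 3)
Answer: roots = 1 (mult 2), 3 (mult 1)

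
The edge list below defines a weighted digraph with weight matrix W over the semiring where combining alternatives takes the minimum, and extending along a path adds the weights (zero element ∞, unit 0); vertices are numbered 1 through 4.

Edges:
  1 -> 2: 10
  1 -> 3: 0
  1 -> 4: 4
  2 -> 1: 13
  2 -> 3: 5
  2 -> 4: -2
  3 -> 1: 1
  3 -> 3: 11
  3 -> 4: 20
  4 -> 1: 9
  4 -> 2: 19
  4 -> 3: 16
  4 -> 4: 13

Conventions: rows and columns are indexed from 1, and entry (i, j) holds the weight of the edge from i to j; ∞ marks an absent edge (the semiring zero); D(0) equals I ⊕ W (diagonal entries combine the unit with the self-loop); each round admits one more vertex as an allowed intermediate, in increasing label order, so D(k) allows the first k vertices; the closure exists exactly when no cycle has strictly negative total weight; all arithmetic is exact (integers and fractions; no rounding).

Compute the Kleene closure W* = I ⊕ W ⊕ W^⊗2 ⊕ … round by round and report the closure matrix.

D(0):
  [0, 10, 0, 4]
  [13, 0, 5, -2]
  [1, ∞, 0, 20]
  [9, 19, 16, 0]
D(1):
  [0, 10, 0, 4]
  [13, 0, 5, -2]
  [1, 11, 0, 5]
  [9, 19, 9, 0]
D(2):
  [0, 10, 0, 4]
  [13, 0, 5, -2]
  [1, 11, 0, 5]
  [9, 19, 9, 0]
D(3):
  [0, 10, 0, 4]
  [6, 0, 5, -2]
  [1, 11, 0, 5]
  [9, 19, 9, 0]
D(4):
  [0, 10, 0, 4]
  [6, 0, 5, -2]
  [1, 11, 0, 5]
  [9, 19, 9, 0]
Answer: W* = [[0, 10, 0, 4], [6, 0, 5, -2], [1, 11, 0, 5], [9, 19, 9, 0]]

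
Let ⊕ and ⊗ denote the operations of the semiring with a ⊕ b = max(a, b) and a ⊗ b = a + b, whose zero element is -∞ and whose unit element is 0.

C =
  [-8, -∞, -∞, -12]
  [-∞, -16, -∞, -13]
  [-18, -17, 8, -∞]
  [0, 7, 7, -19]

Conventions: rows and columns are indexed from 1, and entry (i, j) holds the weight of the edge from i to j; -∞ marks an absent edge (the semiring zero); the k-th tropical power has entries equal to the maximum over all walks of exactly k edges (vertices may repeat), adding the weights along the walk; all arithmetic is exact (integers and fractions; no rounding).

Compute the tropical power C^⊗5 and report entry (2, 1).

C^⊗2:
  [-12, -5, -5, -20]
  [-13, -6, -6, -29]
  [-10, -9, 16, -30]
  [-8, -9, 15, -6]
C^⊗3:
  [-20, -13, 3, -18]
  [-21, -22, 2, -19]
  [-2, -1, 24, -22]
  [-3, 1, 23, -20]
C^⊗4:
  [-15, -11, 11, -26]
  [-16, -12, 10, -33]
  [6, 7, 32, -14]
  [5, 6, 31, -12]
C^⊗5:
  [-7, -6, 19, -24]
  [-8, -7, 18, -25]
  [14, 15, 40, -6]
  [13, 14, 39, -7]
Key observation: the optimum is the walk 2->4->3->3->3->1, with weight (-13) + 7 + 8 + 8 + (-18) = -8.
Optimal value attained by: walk 2->4->3->3->3->1.
Answer: (C^⊗5)[2][1] = -8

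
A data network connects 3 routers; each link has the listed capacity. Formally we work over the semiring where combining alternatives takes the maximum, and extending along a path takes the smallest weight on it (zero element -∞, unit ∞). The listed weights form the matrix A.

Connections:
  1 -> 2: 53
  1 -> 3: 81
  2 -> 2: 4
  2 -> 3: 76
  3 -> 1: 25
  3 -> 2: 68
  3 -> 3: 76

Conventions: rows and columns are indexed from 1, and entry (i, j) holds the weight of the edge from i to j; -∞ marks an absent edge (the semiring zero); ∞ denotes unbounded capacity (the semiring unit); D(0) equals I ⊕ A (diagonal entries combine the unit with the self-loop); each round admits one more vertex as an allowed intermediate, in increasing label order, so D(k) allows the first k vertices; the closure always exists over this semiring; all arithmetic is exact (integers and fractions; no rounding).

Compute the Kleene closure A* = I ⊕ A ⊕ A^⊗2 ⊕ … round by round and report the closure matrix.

D(0):
  [∞, 53, 81]
  [-∞, ∞, 76]
  [25, 68, ∞]
D(1):
  [∞, 53, 81]
  [-∞, ∞, 76]
  [25, 68, ∞]
D(2):
  [∞, 53, 81]
  [-∞, ∞, 76]
  [25, 68, ∞]
D(3):
  [∞, 68, 81]
  [25, ∞, 76]
  [25, 68, ∞]
Answer: A* = [[∞, 68, 81], [25, ∞, 76], [25, 68, ∞]]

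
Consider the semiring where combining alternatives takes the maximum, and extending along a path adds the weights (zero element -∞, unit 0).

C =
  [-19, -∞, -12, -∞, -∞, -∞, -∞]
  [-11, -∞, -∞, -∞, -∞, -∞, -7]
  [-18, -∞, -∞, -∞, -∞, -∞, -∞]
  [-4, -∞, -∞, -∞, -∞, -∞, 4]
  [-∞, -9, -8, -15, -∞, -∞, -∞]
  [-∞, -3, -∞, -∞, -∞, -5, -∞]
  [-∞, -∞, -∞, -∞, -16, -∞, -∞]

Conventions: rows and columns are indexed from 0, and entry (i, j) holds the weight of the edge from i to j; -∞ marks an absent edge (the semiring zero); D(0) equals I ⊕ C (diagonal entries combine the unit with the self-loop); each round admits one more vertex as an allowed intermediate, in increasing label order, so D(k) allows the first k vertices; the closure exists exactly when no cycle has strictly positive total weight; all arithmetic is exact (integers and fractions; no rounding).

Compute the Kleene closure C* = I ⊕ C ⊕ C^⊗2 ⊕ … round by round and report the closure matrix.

D(0):
  [0, -∞, -12, -∞, -∞, -∞, -∞]
  [-11, 0, -∞, -∞, -∞, -∞, -7]
  [-18, -∞, 0, -∞, -∞, -∞, -∞]
  [-4, -∞, -∞, 0, -∞, -∞, 4]
  [-∞, -9, -8, -15, 0, -∞, -∞]
  [-∞, -3, -∞, -∞, -∞, 0, -∞]
  [-∞, -∞, -∞, -∞, -16, -∞, 0]
D(1):
  [0, -∞, -12, -∞, -∞, -∞, -∞]
  [-11, 0, -23, -∞, -∞, -∞, -7]
  [-18, -∞, 0, -∞, -∞, -∞, -∞]
  [-4, -∞, -16, 0, -∞, -∞, 4]
  [-∞, -9, -8, -15, 0, -∞, -∞]
  [-∞, -3, -∞, -∞, -∞, 0, -∞]
  [-∞, -∞, -∞, -∞, -16, -∞, 0]
D(2):
  [0, -∞, -12, -∞, -∞, -∞, -∞]
  [-11, 0, -23, -∞, -∞, -∞, -7]
  [-18, -∞, 0, -∞, -∞, -∞, -∞]
  [-4, -∞, -16, 0, -∞, -∞, 4]
  [-20, -9, -8, -15, 0, -∞, -16]
  [-14, -3, -26, -∞, -∞, 0, -10]
  [-∞, -∞, -∞, -∞, -16, -∞, 0]
D(3):
  [0, -∞, -12, -∞, -∞, -∞, -∞]
  [-11, 0, -23, -∞, -∞, -∞, -7]
  [-18, -∞, 0, -∞, -∞, -∞, -∞]
  [-4, -∞, -16, 0, -∞, -∞, 4]
  [-20, -9, -8, -15, 0, -∞, -16]
  [-14, -3, -26, -∞, -∞, 0, -10]
  [-∞, -∞, -∞, -∞, -16, -∞, 0]
D(4):
  [0, -∞, -12, -∞, -∞, -∞, -∞]
  [-11, 0, -23, -∞, -∞, -∞, -7]
  [-18, -∞, 0, -∞, -∞, -∞, -∞]
  [-4, -∞, -16, 0, -∞, -∞, 4]
  [-19, -9, -8, -15, 0, -∞, -11]
  [-14, -3, -26, -∞, -∞, 0, -10]
  [-∞, -∞, -∞, -∞, -16, -∞, 0]
D(5):
  [0, -∞, -12, -∞, -∞, -∞, -∞]
  [-11, 0, -23, -∞, -∞, -∞, -7]
  [-18, -∞, 0, -∞, -∞, -∞, -∞]
  [-4, -∞, -16, 0, -∞, -∞, 4]
  [-19, -9, -8, -15, 0, -∞, -11]
  [-14, -3, -26, -∞, -∞, 0, -10]
  [-35, -25, -24, -31, -16, -∞, 0]
D(6):
  [0, -∞, -12, -∞, -∞, -∞, -∞]
  [-11, 0, -23, -∞, -∞, -∞, -7]
  [-18, -∞, 0, -∞, -∞, -∞, -∞]
  [-4, -∞, -16, 0, -∞, -∞, 4]
  [-19, -9, -8, -15, 0, -∞, -11]
  [-14, -3, -26, -∞, -∞, 0, -10]
  [-35, -25, -24, -31, -16, -∞, 0]
D(7):
  [0, -∞, -12, -∞, -∞, -∞, -∞]
  [-11, 0, -23, -38, -23, -∞, -7]
  [-18, -∞, 0, -∞, -∞, -∞, -∞]
  [-4, -21, -16, 0, -12, -∞, 4]
  [-19, -9, -8, -15, 0, -∞, -11]
  [-14, -3, -26, -41, -26, 0, -10]
  [-35, -25, -24, -31, -16, -∞, 0]
Answer: C* = [[0, -∞, -12, -∞, -∞, -∞, -∞], [-11, 0, -23, -38, -23, -∞, -7], [-18, -∞, 0, -∞, -∞, -∞, -∞], [-4, -21, -16, 0, -12, -∞, 4], [-19, -9, -8, -15, 0, -∞, -11], [-14, -3, -26, -41, -26, 0, -10], [-35, -25, -24, -31, -16, -∞, 0]]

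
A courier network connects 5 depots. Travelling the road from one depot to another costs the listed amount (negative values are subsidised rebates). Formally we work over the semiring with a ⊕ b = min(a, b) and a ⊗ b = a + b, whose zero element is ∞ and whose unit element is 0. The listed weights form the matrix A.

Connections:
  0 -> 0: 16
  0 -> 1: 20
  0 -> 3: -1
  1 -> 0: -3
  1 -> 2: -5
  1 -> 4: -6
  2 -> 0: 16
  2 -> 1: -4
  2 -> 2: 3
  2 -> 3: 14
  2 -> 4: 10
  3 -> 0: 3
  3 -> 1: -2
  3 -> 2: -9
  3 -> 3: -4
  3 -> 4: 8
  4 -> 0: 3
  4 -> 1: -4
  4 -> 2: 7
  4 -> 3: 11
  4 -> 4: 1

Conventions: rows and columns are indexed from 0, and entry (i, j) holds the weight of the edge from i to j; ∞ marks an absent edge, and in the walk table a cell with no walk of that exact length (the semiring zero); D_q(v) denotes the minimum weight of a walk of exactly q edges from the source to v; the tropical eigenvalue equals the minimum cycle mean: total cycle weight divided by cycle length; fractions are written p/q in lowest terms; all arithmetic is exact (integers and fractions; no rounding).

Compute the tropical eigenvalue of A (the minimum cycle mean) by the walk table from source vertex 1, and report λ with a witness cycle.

q=0: [∞, 0, ∞, ∞, ∞]
q=1: [-3, ∞, -5, ∞, -6]
q=2: [-3, -10, -2, -4, -5]
q=3: [-13, -9, -15, -8, -16]
q=4: [-13, -20, -17, -14, -15]
q=5: [-23, -21, -25, -18, -26]
Optimal cycle mean attained by: cycle 1->4->1, total (-6) + (-4), length 2.
Answer: λ = -5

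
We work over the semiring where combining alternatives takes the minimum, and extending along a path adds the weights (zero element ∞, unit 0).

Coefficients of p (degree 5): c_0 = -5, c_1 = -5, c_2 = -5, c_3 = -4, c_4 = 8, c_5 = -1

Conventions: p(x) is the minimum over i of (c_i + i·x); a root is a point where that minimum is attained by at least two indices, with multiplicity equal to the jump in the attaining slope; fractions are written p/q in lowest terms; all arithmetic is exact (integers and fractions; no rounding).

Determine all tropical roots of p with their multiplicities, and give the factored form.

hull edge (i=0, c=-5) to (i=2, c=-5): slope 0, span 2
hull edge (i=2, c=-5) to (i=3, c=-4): slope 1, span 1
hull edge (i=3, c=-4) to (i=5, c=-1): slope 3/2, span 2
Factored form: p(x) = -1 ⊗ (x ⊕ (-3/2)) ⊗ (x ⊕ (-3/2)) ⊗ (x ⊕ (-1)) ⊗ (x ⊕ 0) ⊗ (x ⊕ 0)
Answer: roots = -3/2 (mult 2), -1 (mult 1), 0 (mult 2)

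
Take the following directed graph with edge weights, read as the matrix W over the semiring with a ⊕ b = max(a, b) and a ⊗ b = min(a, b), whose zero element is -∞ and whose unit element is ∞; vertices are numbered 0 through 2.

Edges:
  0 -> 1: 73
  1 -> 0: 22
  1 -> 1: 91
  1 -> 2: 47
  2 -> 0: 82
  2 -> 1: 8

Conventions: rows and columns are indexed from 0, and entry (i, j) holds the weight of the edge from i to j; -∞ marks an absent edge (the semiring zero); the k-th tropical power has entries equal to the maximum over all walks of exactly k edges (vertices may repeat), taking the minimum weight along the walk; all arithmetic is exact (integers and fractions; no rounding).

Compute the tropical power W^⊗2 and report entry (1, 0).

W^⊗2:
  [22, 73, 47]
  [47, 91, 47]
  [8, 73, 8]
Key observation: the optimum is the walk 1->2->0, with weight 47 min 82 = 47.
Optimal value attained by: walk 1->2->0.
Answer: (W^⊗2)[1][0] = 47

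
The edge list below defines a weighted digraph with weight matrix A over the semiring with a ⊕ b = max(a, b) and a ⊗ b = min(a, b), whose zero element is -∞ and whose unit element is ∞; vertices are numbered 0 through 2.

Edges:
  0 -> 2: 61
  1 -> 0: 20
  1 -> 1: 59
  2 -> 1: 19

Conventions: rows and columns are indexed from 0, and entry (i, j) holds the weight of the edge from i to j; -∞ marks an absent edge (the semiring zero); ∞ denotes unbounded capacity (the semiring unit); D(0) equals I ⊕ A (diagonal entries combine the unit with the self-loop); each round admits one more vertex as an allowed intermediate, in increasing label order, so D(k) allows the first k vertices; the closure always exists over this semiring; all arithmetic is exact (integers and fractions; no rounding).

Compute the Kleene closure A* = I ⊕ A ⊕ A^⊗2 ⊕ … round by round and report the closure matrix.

D(0):
  [∞, -∞, 61]
  [20, ∞, -∞]
  [-∞, 19, ∞]
D(1):
  [∞, -∞, 61]
  [20, ∞, 20]
  [-∞, 19, ∞]
D(2):
  [∞, -∞, 61]
  [20, ∞, 20]
  [19, 19, ∞]
D(3):
  [∞, 19, 61]
  [20, ∞, 20]
  [19, 19, ∞]
Answer: A* = [[∞, 19, 61], [20, ∞, 20], [19, 19, ∞]]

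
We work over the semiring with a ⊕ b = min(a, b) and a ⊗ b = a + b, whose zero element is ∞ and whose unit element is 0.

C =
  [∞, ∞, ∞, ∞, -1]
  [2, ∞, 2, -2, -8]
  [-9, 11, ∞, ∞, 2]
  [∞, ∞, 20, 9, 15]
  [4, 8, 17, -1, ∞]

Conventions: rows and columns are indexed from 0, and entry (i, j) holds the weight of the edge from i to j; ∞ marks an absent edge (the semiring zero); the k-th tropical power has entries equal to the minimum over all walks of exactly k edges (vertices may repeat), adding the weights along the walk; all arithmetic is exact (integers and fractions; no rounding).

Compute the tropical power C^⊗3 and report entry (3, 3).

C^⊗2:
  [3, 7, 16, -2, ∞]
  [-7, 0, 9, -9, 1]
  [6, 10, 13, 1, -10]
  [11, 23, 29, 14, 22]
  [8, 28, 10, 6, 0]
C^⊗3:
  [7, 27, 9, 5, -1]
  [0, 9, 2, -2, -8]
  [-6, -2, 7, -11, 2]
  [20, 30, 25, 21, 10]
  [1, 8, 17, -1, 7]
Key observation: the optimum is the walk 3->2->4->3, with weight 20 + 2 + (-1) = 21.
Optimal value attained by: walk 3->2->4->3.
Answer: (C^⊗3)[3][3] = 21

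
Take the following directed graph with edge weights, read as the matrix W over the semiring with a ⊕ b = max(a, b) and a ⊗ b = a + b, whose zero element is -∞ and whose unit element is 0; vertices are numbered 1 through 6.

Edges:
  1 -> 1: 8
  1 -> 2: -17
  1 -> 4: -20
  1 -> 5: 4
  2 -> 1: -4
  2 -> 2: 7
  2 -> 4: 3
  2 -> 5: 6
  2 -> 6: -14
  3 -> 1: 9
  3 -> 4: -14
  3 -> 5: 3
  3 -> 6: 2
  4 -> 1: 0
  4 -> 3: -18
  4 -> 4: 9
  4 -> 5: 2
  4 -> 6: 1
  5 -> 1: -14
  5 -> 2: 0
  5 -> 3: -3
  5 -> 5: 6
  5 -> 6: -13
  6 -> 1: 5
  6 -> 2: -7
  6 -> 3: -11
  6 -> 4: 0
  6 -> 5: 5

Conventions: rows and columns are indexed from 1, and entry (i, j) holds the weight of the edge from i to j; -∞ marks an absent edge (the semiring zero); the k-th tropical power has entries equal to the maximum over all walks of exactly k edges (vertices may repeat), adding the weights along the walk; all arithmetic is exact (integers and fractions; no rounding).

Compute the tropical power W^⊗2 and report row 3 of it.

W^⊗2:
  [16, 4, 1, -11, 12, -9]
  [4, 14, 3, 12, 13, 4]
  [17, 3, 0, 2, 13, -10]
  [9, 2, -1, 18, 11, 10]
  [6, 7, 3, 3, 12, -1]
  [13, 5, 2, 9, 11, 1]
Answer: row 3 of W^⊗2 = [17, 3, 0, 2, 13, -10]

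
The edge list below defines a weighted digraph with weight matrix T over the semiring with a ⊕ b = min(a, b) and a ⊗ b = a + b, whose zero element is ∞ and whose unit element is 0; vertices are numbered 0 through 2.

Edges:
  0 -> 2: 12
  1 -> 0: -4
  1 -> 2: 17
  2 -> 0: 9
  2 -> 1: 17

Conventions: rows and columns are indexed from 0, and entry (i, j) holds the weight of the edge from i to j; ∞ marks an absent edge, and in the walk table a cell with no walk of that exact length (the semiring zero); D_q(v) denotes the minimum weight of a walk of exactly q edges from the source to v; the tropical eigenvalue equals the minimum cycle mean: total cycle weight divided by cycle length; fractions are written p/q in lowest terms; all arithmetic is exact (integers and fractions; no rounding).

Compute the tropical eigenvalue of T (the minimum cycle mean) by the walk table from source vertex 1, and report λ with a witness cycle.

q=0: [∞, 0, ∞]
q=1: [-4, ∞, 17]
q=2: [26, 34, 8]
q=3: [17, 25, 38]
Optimal cycle mean attained by: cycle 0->2->1->0, total 12 + 17 + (-4), length 3.
Answer: λ = 25/3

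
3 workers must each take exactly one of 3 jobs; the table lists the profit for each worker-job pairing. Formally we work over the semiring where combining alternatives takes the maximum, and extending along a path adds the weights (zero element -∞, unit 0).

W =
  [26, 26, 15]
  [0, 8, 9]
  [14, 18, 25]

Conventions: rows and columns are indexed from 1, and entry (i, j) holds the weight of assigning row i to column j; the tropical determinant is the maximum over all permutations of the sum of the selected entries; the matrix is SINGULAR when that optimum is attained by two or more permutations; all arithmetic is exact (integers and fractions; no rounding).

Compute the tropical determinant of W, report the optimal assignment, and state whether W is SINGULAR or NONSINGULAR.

σ = (1, 2, 3): 26 + 8 + 25 = 59
σ = (1, 3, 2): 26 + 9 + 18 = 53
σ = (2, 1, 3): 26 + 0 + 25 = 51
σ = (2, 3, 1): 26 + 9 + 14 = 49
σ = (3, 1, 2): 15 + 0 + 18 = 33
σ = (3, 2, 1): 15 + 8 + 14 = 37
Optimal value attained by: σ = (1, 2, 3).
Answer: det⊕(W) = 59; verdict: NONSINGULAR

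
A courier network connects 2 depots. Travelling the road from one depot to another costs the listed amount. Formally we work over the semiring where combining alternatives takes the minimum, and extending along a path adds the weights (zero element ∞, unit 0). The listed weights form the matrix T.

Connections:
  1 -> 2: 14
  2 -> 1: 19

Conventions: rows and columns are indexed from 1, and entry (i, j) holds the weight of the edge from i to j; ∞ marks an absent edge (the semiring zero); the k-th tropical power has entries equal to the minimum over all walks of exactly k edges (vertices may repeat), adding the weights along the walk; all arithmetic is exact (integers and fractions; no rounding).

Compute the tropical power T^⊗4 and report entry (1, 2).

T^⊗2:
  [33, ∞]
  [∞, 33]
T^⊗3:
  [∞, 47]
  [52, ∞]
T^⊗4:
  [66, ∞]
  [∞, 66]
Key observation: no walk of exactly 4 edges connects these vertices, so the entry is the semiring zero.
Answer: (T^⊗4)[1][2] = ∞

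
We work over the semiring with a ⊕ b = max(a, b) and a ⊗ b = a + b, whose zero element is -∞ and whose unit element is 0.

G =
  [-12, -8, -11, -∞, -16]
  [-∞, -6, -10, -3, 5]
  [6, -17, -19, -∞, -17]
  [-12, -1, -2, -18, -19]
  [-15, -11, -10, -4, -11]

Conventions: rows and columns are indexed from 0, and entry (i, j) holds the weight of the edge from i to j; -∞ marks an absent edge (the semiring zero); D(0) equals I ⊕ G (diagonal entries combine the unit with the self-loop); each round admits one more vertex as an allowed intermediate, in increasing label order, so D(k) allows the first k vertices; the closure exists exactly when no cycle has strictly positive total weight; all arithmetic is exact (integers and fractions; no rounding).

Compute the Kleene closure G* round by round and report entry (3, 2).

D(0):
  [0, -8, -11, -∞, -16]
  [-∞, 0, -10, -3, 5]
  [6, -17, 0, -∞, -17]
  [-12, -1, -2, 0, -19]
  [-15, -11, -10, -4, 0]
D(1):
  [0, -8, -11, -∞, -16]
  [-∞, 0, -10, -3, 5]
  [6, -2, 0, -∞, -10]
  [-12, -1, -2, 0, -19]
  [-15, -11, -10, -4, 0]
D(2):
  [0, -8, -11, -11, -3]
  [-∞, 0, -10, -3, 5]
  [6, -2, 0, -5, 3]
  [-12, -1, -2, 0, 4]
  [-15, -11, -10, -4, 0]
D(3):
  [0, -8, -11, -11, -3]
  [-4, 0, -10, -3, 5]
  [6, -2, 0, -5, 3]
  [4, -1, -2, 0, 4]
  [-4, -11, -10, -4, 0]
D(4):
  [0, -8, -11, -11, -3]
  [1, 0, -5, -3, 5]
  [6, -2, 0, -5, 3]
  [4, -1, -2, 0, 4]
  [0, -5, -6, -4, 0]
D(5):
  [0, -8, -9, -7, -3]
  [5, 0, -1, 1, 5]
  [6, -2, 0, -1, 3]
  [4, -1, -2, 0, 4]
  [0, -5, -6, -4, 0]
Answer: G*[3][2] = -2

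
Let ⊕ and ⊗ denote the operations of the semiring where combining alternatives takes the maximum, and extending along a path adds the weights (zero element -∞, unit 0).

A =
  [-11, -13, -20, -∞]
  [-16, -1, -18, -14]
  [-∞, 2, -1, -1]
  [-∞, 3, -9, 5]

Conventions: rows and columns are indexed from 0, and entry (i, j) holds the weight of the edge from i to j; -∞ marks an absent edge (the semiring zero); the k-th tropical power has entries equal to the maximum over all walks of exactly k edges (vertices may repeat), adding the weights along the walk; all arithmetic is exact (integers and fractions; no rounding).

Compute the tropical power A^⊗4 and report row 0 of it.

A^⊗2:
  [-22, -14, -21, -21]
  [-17, -2, -19, -9]
  [-14, 2, -2, 4]
  [-13, 8, -4, 10]
A^⊗3:
  [-30, -15, -22, -16]
  [-18, -3, -18, -4]
  [-14, 7, -3, 9]
  [-8, 13, 1, 15]
A^⊗4:
  [-31, -13, -23, -11]
  [-19, -1, -13, 1]
  [-9, 12, 0, 14]
  [-3, 18, 6, 20]
Answer: row 0 of A^⊗4 = [-31, -13, -23, -11]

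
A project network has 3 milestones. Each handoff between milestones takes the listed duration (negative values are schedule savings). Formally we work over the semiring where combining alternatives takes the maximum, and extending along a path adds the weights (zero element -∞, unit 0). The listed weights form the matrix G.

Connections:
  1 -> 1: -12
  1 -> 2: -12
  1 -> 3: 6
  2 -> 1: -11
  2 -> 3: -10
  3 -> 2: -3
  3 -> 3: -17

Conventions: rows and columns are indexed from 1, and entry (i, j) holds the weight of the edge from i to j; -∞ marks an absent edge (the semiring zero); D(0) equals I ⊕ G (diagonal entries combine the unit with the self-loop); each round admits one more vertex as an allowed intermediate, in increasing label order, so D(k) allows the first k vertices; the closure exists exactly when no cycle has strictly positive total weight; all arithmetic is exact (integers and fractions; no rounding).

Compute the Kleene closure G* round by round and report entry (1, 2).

D(0):
  [0, -12, 6]
  [-11, 0, -10]
  [-∞, -3, 0]
D(1):
  [0, -12, 6]
  [-11, 0, -5]
  [-∞, -3, 0]
D(2):
  [0, -12, 6]
  [-11, 0, -5]
  [-14, -3, 0]
D(3):
  [0, 3, 6]
  [-11, 0, -5]
  [-14, -3, 0]
Answer: G*[1][2] = 3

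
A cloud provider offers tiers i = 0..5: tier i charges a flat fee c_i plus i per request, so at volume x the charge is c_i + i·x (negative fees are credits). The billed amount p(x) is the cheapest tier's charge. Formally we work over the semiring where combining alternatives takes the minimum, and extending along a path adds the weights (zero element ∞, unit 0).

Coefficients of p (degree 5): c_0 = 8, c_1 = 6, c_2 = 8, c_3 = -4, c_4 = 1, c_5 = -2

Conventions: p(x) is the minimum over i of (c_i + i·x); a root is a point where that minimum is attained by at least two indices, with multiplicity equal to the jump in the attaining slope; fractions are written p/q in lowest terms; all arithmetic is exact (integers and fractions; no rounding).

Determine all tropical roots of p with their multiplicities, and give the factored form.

hull edge (i=0, c=8) to (i=3, c=-4): slope -4, span 3
hull edge (i=3, c=-4) to (i=5, c=-2): slope 1, span 2
Factored form: p(x) = -2 ⊗ (x ⊕ (-1)) ⊗ (x ⊕ (-1)) ⊗ (x ⊕ 4) ⊗ (x ⊕ 4) ⊗ (x ⊕ 4)
Answer: roots = -1 (mult 2), 4 (mult 3)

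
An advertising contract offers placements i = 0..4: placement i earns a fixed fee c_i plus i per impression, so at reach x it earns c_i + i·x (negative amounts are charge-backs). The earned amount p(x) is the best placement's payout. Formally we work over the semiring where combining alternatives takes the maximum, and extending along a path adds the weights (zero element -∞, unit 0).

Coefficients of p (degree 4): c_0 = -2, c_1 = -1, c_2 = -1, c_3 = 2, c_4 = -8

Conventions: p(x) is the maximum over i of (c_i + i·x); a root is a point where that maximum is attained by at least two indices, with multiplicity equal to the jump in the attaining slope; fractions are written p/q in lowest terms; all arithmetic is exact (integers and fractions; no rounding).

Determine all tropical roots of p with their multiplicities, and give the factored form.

hull edge (i=0, c=-2) to (i=3, c=2): slope 4/3, span 3
hull edge (i=3, c=2) to (i=4, c=-8): slope -10, span 1
Factored form: p(x) = -8 ⊗ (x ⊕ (-4/3)) ⊗ (x ⊕ (-4/3)) ⊗ (x ⊕ (-4/3)) ⊗ (x ⊕ 10)
Answer: roots = -4/3 (mult 3), 10 (mult 1)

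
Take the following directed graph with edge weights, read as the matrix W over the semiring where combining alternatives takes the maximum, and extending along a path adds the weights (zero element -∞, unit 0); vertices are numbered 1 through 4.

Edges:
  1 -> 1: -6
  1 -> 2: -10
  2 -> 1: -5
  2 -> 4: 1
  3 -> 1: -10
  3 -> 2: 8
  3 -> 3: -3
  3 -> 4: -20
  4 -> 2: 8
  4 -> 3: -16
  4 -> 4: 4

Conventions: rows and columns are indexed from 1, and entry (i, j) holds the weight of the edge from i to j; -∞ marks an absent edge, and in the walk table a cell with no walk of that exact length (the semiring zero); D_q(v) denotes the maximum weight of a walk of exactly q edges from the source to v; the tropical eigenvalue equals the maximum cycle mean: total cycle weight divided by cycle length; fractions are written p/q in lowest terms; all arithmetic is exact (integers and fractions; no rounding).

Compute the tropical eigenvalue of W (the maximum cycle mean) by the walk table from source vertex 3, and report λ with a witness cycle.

q=0: [-∞, -∞, 0, -∞]
q=1: [-10, 8, -3, -20]
q=2: [3, 5, -6, 9]
q=3: [0, 17, -7, 13]
q=4: [12, 21, -3, 18]
Optimal cycle mean attained by: cycle 2->4->2, total 1 + 8, length 2.
Answer: λ = 9/2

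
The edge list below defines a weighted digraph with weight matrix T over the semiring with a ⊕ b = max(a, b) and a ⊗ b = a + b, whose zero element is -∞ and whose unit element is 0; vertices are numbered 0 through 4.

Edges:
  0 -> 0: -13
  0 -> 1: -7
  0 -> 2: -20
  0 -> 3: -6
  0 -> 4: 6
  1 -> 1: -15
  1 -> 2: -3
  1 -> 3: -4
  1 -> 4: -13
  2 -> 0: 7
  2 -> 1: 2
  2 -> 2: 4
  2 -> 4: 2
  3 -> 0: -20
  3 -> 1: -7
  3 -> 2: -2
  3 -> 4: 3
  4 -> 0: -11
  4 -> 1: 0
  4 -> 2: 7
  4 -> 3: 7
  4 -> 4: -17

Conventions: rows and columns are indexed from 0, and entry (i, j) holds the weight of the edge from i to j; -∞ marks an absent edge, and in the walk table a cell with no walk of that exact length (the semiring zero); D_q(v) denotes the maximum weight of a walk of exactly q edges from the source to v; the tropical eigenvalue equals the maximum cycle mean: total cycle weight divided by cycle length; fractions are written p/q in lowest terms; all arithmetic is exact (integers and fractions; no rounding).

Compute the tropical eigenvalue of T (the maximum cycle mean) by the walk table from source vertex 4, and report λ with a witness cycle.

q=0: [-∞, -∞, -∞, -∞, 0]
q=1: [-11, 0, 7, 7, -17]
q=2: [14, 9, 11, -4, 10]
q=3: [18, 13, 17, 17, 20]
q=4: [24, 20, 27, 27, 24]
q=5: [34, 29, 31, 31, 30]
Optimal cycle mean attained by: cycle 0->4->2->0, total 6 + 7 + 7, length 3.
Answer: λ = 20/3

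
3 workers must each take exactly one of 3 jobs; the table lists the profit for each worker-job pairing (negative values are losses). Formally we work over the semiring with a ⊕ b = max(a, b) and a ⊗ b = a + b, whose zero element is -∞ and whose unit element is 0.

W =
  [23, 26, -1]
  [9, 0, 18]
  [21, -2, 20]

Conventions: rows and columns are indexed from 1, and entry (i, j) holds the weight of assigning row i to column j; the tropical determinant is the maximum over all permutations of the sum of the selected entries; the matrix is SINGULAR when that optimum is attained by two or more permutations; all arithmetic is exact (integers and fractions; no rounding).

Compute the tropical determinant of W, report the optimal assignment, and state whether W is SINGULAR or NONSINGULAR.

σ = (1, 2, 3): 23 + 0 + 20 = 43
σ = (1, 3, 2): 23 + 18 + (-2) = 39
σ = (2, 1, 3): 26 + 9 + 20 = 55
σ = (2, 3, 1): 26 + 18 + 21 = 65
σ = (3, 1, 2): (-1) + 9 + (-2) = 6
σ = (3, 2, 1): (-1) + 0 + 21 = 20
Optimal value attained by: σ = (2, 3, 1).
Answer: det⊕(W) = 65; verdict: NONSINGULAR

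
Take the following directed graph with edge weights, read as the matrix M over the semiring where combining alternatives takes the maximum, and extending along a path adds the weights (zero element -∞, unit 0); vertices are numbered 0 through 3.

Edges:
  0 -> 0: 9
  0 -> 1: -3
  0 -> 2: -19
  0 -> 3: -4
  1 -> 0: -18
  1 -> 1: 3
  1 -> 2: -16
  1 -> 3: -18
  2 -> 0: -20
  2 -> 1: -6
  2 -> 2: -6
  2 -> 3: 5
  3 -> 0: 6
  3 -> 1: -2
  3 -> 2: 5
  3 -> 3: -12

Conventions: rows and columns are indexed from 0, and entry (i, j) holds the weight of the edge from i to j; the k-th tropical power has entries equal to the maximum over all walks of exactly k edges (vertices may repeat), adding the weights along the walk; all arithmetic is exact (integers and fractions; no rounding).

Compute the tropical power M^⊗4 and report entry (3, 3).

M^⊗2:
  [18, 6, 1, 5]
  [-9, 6, -13, -11]
  [11, 3, 10, -1]
  [15, 3, -1, 10]
M^⊗3:
  [27, 15, 10, 14]
  [0, 9, -6, -8]
  [20, 8, 4, 15]
  [24, 12, 15, 11]
M^⊗4:
  [36, 24, 19, 23]
  [9, 12, -3, -1]
  [29, 17, 20, 16]
  [33, 21, 16, 20]
Key observation: the optimum is the walk 3->0->0->0->3, with weight 6 + 9 + 9 + (-4) = 20.
Optimal value attained by: walk 3->0->0->0->3.
Answer: (M^⊗4)[3][3] = 20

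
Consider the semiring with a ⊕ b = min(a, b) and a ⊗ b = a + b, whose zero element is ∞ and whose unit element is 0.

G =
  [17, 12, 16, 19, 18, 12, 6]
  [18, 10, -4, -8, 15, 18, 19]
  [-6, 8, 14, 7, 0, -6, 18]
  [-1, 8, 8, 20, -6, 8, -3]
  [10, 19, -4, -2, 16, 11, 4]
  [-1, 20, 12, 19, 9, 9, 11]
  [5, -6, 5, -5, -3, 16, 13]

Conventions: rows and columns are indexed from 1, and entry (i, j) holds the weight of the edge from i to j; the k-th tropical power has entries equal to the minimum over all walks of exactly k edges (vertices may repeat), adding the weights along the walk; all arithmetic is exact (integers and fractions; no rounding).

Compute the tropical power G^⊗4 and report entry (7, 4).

G^⊗2:
  [10, 0, 8, 1, 3, 10, 16]
  [-10, 0, 0, 2, -14, -10, -11]
  [-7, 6, -4, -2, 1, 3, 0]
  [2, -9, -10, -8, -6, 2, -2]
  [-10, -2, 6, -1, -8, -10, -5]
  [6, 5, 5, 6, 8, 6, 5]
  [-6, 3, -10, -14, -11, -1, -8]
G^⊗3:
  [0, 9, -4, -8, -5, 2, -2]
  [-11, -17, -18, -16, -14, -6, -10]
  [-10, -6, -3, -5, -8, -10, -5]
  [-16, -8, -13, -17, -14, -16, -11]
  [-11, -11, -12, -10, -8, -1, -4]
  [-1, -1, 1, -3, 0, -1, 3]
  [-16, -14, -15, -13, -20, -16, -17]
G^⊗4:
  [-10, -8, -9, -7, -14, -10, -11]
  [-24, -16, -21, -25, -22, -24, -19]
  [-11, -11, -12, -14, -11, -9, -8]
  [-19, -17, -18, -16, -23, -19, -20]
  [-18, -10, -15, -19, -16, -18, -13]
  [-5, -3, -5, -9, -9, -5, -6]
  [-21, -23, -24, -22, -20, -21, -16]
Key observation: the optimum is the walk 7->2->4->5->4, with weight (-6) + (-8) + (-6) + (-2) = -22.
Optimal value attained by: walk 7->2->4->5->4.
Answer: (G^⊗4)[7][4] = -22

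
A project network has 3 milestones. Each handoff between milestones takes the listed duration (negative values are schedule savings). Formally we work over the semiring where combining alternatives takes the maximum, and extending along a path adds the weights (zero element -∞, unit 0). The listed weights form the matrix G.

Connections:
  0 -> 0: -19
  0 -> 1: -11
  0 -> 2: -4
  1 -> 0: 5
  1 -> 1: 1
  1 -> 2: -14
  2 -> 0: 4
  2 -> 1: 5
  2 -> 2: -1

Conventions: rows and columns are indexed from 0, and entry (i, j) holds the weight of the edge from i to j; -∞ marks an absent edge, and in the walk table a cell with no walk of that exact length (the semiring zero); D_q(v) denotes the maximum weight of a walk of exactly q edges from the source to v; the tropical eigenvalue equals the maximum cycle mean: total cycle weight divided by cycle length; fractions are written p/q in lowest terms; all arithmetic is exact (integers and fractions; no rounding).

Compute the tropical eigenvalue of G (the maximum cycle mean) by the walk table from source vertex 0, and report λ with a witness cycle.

q=0: [0, -∞, -∞]
q=1: [-19, -11, -4]
q=2: [0, 1, -5]
q=3: [6, 2, -4]
Optimal cycle mean attained by: cycle 0->2->1->0, total (-4) + 5 + 5, length 3.
Answer: λ = 2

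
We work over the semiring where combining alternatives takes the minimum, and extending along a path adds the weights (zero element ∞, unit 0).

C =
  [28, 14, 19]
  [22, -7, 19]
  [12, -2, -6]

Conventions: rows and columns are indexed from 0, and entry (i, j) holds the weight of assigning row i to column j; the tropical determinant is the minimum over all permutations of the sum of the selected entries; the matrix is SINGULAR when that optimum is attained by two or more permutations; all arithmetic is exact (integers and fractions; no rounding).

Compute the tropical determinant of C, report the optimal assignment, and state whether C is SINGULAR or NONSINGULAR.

σ = (0, 1, 2): 28 + (-7) + (-6) = 15
σ = (0, 2, 1): 28 + 19 + (-2) = 45
σ = (1, 0, 2): 14 + 22 + (-6) = 30
σ = (1, 2, 0): 14 + 19 + 12 = 45
σ = (2, 0, 1): 19 + 22 + (-2) = 39
σ = (2, 1, 0): 19 + (-7) + 12 = 24
Optimal value attained by: σ = (0, 1, 2).
Answer: det⊕(C) = 15; verdict: NONSINGULAR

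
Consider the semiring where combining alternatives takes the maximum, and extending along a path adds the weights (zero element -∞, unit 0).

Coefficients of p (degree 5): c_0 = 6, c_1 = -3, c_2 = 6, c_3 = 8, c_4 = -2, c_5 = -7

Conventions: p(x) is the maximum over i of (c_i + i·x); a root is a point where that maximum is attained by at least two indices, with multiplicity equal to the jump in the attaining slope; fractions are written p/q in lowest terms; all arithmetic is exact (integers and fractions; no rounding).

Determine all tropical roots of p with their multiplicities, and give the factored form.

hull edge (i=0, c=6) to (i=3, c=8): slope 2/3, span 3
hull edge (i=3, c=8) to (i=5, c=-7): slope -15/2, span 2
Factored form: p(x) = -7 ⊗ (x ⊕ (-2/3)) ⊗ (x ⊕ (-2/3)) ⊗ (x ⊕ (-2/3)) ⊗ (x ⊕ 15/2) ⊗ (x ⊕ 15/2)
Answer: roots = -2/3 (mult 3), 15/2 (mult 2)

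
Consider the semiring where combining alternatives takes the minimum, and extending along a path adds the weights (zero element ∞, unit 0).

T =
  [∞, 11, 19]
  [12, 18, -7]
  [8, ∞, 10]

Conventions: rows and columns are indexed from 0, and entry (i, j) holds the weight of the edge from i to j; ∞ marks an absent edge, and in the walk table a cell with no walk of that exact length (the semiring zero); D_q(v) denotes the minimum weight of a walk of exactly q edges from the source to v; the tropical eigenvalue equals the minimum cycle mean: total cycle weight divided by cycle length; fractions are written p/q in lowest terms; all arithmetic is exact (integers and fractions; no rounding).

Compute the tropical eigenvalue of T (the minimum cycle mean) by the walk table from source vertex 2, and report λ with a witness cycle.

q=0: [∞, ∞, 0]
q=1: [8, ∞, 10]
q=2: [18, 19, 20]
q=3: [28, 29, 12]
Optimal cycle mean attained by: cycle 0->1->2->0, total 11 + (-7) + 8, length 3.
Answer: λ = 4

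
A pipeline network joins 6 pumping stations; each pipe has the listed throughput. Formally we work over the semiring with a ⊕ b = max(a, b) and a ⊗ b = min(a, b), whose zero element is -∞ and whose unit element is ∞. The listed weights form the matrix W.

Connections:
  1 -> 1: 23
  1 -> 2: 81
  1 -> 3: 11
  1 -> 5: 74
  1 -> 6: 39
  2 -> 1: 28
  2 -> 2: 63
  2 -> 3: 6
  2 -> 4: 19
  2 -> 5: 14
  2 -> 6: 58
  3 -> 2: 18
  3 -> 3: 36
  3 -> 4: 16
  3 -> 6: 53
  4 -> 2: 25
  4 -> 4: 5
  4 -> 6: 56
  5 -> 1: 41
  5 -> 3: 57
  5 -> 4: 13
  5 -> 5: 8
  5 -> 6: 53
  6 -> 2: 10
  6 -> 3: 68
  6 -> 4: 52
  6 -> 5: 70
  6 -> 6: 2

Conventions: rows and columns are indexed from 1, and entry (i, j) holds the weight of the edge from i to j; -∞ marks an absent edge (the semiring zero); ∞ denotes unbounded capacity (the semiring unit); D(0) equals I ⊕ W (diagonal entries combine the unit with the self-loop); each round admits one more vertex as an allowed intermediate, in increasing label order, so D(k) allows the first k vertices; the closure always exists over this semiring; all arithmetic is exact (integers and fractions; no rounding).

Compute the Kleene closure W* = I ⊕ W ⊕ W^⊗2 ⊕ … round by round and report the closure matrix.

D(0):
  [∞, 81, 11, -∞, 74, 39]
  [28, ∞, 6, 19, 14, 58]
  [-∞, 18, ∞, 16, -∞, 53]
  [-∞, 25, -∞, ∞, -∞, 56]
  [41, -∞, 57, 13, ∞, 53]
  [-∞, 10, 68, 52, 70, ∞]
D(1):
  [∞, 81, 11, -∞, 74, 39]
  [28, ∞, 11, 19, 28, 58]
  [-∞, 18, ∞, 16, -∞, 53]
  [-∞, 25, -∞, ∞, -∞, 56]
  [41, 41, 57, 13, ∞, 53]
  [-∞, 10, 68, 52, 70, ∞]
D(2):
  [∞, 81, 11, 19, 74, 58]
  [28, ∞, 11, 19, 28, 58]
  [18, 18, ∞, 18, 18, 53]
  [25, 25, 11, ∞, 25, 56]
  [41, 41, 57, 19, ∞, 53]
  [10, 10, 68, 52, 70, ∞]
D(3):
  [∞, 81, 11, 19, 74, 58]
  [28, ∞, 11, 19, 28, 58]
  [18, 18, ∞, 18, 18, 53]
  [25, 25, 11, ∞, 25, 56]
  [41, 41, 57, 19, ∞, 53]
  [18, 18, 68, 52, 70, ∞]
D(4):
  [∞, 81, 11, 19, 74, 58]
  [28, ∞, 11, 19, 28, 58]
  [18, 18, ∞, 18, 18, 53]
  [25, 25, 11, ∞, 25, 56]
  [41, 41, 57, 19, ∞, 53]
  [25, 25, 68, 52, 70, ∞]
D(5):
  [∞, 81, 57, 19, 74, 58]
  [28, ∞, 28, 19, 28, 58]
  [18, 18, ∞, 18, 18, 53]
  [25, 25, 25, ∞, 25, 56]
  [41, 41, 57, 19, ∞, 53]
  [41, 41, 68, 52, 70, ∞]
D(6):
  [∞, 81, 58, 52, 74, 58]
  [41, ∞, 58, 52, 58, 58]
  [41, 41, ∞, 52, 53, 53]
  [41, 41, 56, ∞, 56, 56]
  [41, 41, 57, 52, ∞, 53]
  [41, 41, 68, 52, 70, ∞]
Answer: W* = [[∞, 81, 58, 52, 74, 58], [41, ∞, 58, 52, 58, 58], [41, 41, ∞, 52, 53, 53], [41, 41, 56, ∞, 56, 56], [41, 41, 57, 52, ∞, 53], [41, 41, 68, 52, 70, ∞]]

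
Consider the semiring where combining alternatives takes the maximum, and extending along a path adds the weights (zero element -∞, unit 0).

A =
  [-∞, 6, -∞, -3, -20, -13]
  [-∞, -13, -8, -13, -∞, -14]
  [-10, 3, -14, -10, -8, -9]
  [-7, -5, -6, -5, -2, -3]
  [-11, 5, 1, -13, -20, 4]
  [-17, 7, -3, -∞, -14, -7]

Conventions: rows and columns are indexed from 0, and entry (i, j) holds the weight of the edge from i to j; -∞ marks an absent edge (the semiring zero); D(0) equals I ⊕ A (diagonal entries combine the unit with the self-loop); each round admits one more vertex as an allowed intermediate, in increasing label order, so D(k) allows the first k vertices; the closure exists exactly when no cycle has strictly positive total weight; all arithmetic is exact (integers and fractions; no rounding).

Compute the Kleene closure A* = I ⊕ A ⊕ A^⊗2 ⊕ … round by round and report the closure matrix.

D(0):
  [0, 6, -∞, -3, -20, -13]
  [-∞, 0, -8, -13, -∞, -14]
  [-10, 3, 0, -10, -8, -9]
  [-7, -5, -6, 0, -2, -3]
  [-11, 5, 1, -13, 0, 4]
  [-17, 7, -3, -∞, -14, 0]
D(1):
  [0, 6, -∞, -3, -20, -13]
  [-∞, 0, -8, -13, -∞, -14]
  [-10, 3, 0, -10, -8, -9]
  [-7, -1, -6, 0, -2, -3]
  [-11, 5, 1, -13, 0, 4]
  [-17, 7, -3, -20, -14, 0]
D(2):
  [0, 6, -2, -3, -20, -8]
  [-∞, 0, -8, -13, -∞, -14]
  [-10, 3, 0, -10, -8, -9]
  [-7, -1, -6, 0, -2, -3]
  [-11, 5, 1, -8, 0, 4]
  [-17, 7, -1, -6, -14, 0]
D(3):
  [0, 6, -2, -3, -10, -8]
  [-18, 0, -8, -13, -16, -14]
  [-10, 3, 0, -10, -8, -9]
  [-7, -1, -6, 0, -2, -3]
  [-9, 5, 1, -8, 0, 4]
  [-11, 7, -1, -6, -9, 0]
D(4):
  [0, 6, -2, -3, -5, -6]
  [-18, 0, -8, -13, -15, -14]
  [-10, 3, 0, -10, -8, -9]
  [-7, -1, -6, 0, -2, -3]
  [-9, 5, 1, -8, 0, 4]
  [-11, 7, -1, -6, -8, 0]
D(5):
  [0, 6, -2, -3, -5, -1]
  [-18, 0, -8, -13, -15, -11]
  [-10, 3, 0, -10, -8, -4]
  [-7, 3, -1, 0, -2, 2]
  [-9, 5, 1, -8, 0, 4]
  [-11, 7, -1, -6, -8, 0]
D(6):
  [0, 6, -2, -3, -5, -1]
  [-18, 0, -8, -13, -15, -11]
  [-10, 3, 0, -10, -8, -4]
  [-7, 9, 1, 0, -2, 2]
  [-7, 11, 3, -2, 0, 4]
  [-11, 7, -1, -6, -8, 0]
Answer: A* = [[0, 6, -2, -3, -5, -1], [-18, 0, -8, -13, -15, -11], [-10, 3, 0, -10, -8, -4], [-7, 9, 1, 0, -2, 2], [-7, 11, 3, -2, 0, 4], [-11, 7, -1, -6, -8, 0]]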